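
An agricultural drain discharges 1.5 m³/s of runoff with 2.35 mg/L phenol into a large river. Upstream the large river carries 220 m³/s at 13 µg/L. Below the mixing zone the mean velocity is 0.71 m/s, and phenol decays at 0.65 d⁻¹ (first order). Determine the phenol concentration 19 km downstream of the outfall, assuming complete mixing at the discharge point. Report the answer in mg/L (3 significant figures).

13 µg/L = 0.013 mg/L.
After complete mixing, C₀ = (1.5·2.35 + 220·0.013) / 221.5 = 0.02883 mg/L.
Travel time t = 1.9e+04 m / 0.71 m/s = 2.676e+04 s = 0.3097 d.
C = 0.02883·exp(−0.65·0.3097) = 0.02883·0.8176 = 0.02357 mg/L.

0.0236 mg/L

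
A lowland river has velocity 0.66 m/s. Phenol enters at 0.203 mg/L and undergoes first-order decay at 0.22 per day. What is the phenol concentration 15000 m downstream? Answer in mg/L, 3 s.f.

0.192 mg/L

Travel time t = 15000 m / 0.66 m/s = 1.5e+04/0.66 = 2.273e+04 s = 0.263 d.
First-order decay: C = 0.203·exp(−0.22·0.263) = 0.203·0.9438 = 0.1916 mg/L.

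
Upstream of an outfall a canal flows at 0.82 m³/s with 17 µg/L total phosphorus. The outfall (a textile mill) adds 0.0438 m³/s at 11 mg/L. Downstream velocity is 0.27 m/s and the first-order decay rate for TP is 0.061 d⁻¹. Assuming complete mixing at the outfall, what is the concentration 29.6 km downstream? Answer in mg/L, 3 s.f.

0.531 mg/L

17 µg/L = 0.017 mg/L.
After complete mixing, C₀ = (0.0438·11 + 0.82·0.017) / 0.8638 = 0.5739 mg/L.
Travel time t = 2.96e+04 m / 0.27 m/s = 1.096e+05 s = 1.269 d.
C = 0.5739·exp(−0.061·1.269) = 0.5739·0.9255 = 0.5312 mg/L.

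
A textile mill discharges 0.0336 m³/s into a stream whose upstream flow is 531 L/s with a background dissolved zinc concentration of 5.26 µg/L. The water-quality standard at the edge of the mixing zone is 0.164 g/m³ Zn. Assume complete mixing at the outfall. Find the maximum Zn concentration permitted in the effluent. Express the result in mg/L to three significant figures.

531 L/s = 0.531 m³/s.
5.26 µg/L = 0.00526 mg/L.
Mass balance: 0.164·0.5646 = 0.0336·Cₑ + 0.531·0.00526.
Cₑ = (0.09259 − 0.002793) / 0.0336 = 2.673 mg/L.

2.67 mg/L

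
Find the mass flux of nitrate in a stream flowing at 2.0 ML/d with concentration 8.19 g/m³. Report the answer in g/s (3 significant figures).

0.190 g/s

2.0 ML/d = 0.02315 m³/s.
Mass flux = Q·C = 0.02315 m³/s × 8.19 g/m³ = 0.1896 g/s.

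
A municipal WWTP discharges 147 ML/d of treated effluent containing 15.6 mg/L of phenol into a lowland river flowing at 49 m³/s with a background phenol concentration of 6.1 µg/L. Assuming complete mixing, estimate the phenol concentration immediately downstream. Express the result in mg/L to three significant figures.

0.529 mg/L

147 ML/d = 1.701 m³/s.
6.1 µg/L = 0.0061 mg/L.
By mass balance at complete mixing, C = (1.701·15.6 + 49·0.0061) / (1.701 + 49) = 26.84/50.7 = 0.5294 mg/L.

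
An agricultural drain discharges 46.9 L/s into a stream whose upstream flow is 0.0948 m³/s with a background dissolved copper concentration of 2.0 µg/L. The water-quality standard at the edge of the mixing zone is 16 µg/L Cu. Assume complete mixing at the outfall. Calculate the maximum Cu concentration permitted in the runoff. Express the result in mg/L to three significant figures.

0.0443 mg/L

46.9 L/s = 0.0469 m³/s.
2.0 µg/L = 0.002 mg/L.
16 µg/L = 0.016 mg/L.
Mass balance: 0.016·0.1417 = 0.0469·Cₑ + 0.0948·0.002.
Cₑ = (0.002267 − 0.0001896) / 0.0469 = 0.0443 mg/L.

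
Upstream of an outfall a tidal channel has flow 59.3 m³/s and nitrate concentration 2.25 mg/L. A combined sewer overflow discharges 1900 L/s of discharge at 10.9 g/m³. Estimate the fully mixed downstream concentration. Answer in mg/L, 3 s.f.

2.52 mg/L

1900 L/s = 1.9 m³/s.
By mass balance at complete mixing, C = (1.9·10.9 + 59.3·2.25) / (1.9 + 59.3) = 154.1/61.2 = 2.519 mg/L.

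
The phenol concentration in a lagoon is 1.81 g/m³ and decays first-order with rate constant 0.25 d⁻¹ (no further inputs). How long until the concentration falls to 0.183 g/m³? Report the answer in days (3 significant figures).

t = ln(C₀/C)/k = ln(1.81/0.183)/0.25 = 2.292/0.25 = 9.166 d.

9.17 d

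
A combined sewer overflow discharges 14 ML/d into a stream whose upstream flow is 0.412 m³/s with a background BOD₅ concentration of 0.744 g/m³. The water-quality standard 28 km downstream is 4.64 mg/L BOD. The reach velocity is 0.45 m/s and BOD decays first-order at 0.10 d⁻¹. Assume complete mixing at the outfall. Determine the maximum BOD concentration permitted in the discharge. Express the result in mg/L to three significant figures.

15.8 mg/L

14 ML/d = 0.162 m³/s.
Travel time to the compliance point: t = 2.8e+04/0.45 = 6.222e+04 s = 0.7202 d; decay factor exp(−0.10·0.7202) = 0.9305.
So the concentration just after mixing may be at most 4.64/0.9305 = 4.986 mg/L.
Mass balance: 4.986·0.574 = 0.162·Cₑ + 0.412·0.744.
Cₑ = (2.862 − 0.3065) / 0.162 = 15.77 mg/L.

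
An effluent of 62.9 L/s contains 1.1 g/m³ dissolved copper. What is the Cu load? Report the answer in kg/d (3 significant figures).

62.9 L/s = 0.0629 m³/s.
Mass flux = Q·C = 0.0629 m³/s × 1.1 g/m³ = 0.06919 g/s.
= 0.06919 g/s × 86.4 = 5.978 kg/d.

5.98 kg/d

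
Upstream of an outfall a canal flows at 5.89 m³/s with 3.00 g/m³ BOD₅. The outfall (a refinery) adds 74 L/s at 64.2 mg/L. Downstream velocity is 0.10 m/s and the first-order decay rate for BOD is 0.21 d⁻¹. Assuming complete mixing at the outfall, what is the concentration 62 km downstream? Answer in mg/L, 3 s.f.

74 L/s = 0.074 m³/s.
After complete mixing, C₀ = (0.074·64.2 + 5.89·3) / 5.964 = 3.759 mg/L.
Travel time t = 6.2e+04 m / 0.10 m/s = 6.2e+05 s = 7.176 d.
C = 3.759·exp(−0.21·7.176) = 3.759·0.2216 = 0.833 mg/L.

0.833 mg/L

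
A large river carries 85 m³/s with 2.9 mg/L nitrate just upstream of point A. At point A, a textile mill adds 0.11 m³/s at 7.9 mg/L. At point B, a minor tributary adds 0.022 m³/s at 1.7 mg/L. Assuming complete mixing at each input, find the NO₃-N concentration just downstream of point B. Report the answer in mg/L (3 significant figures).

After input A: C = (85·2.9 + 0.11·7.9) / 85.11 = 2.906 mg/L.
After input B: C = (85.11·2.906 + 0.022·1.7) / 85.13 = 2.906 mg/L.

2.91 mg/L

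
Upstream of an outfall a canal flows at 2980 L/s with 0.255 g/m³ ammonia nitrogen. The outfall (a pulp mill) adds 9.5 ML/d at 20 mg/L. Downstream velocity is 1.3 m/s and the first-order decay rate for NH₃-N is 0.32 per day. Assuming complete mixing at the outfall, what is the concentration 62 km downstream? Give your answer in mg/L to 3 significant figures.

0.803 mg/L

9.5 ML/d = 0.11 m³/s.
2980 L/s = 2.98 m³/s.
After complete mixing, C₀ = (0.11·20 + 2.98·0.255) / 3.09 = 0.9576 mg/L.
Travel time t = 6.2e+04 m / 1.3 m/s = 4.769e+04 s = 0.552 d.
C = 0.9576·exp(−0.32·0.552) = 0.9576·0.8381 = 0.8026 mg/L.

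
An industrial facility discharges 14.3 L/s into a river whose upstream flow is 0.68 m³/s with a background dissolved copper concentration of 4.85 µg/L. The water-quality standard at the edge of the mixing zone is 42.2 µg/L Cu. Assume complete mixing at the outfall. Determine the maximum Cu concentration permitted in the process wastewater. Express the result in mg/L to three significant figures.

1.82 mg/L

14.3 L/s = 0.0143 m³/s.
4.85 µg/L = 0.00485 mg/L.
42.2 µg/L = 0.0422 mg/L.
Mass balance: 0.0422·0.6943 = 0.0143·Cₑ + 0.68·0.00485.
Cₑ = (0.0293 − 0.003298) / 0.0143 = 1.818 mg/L.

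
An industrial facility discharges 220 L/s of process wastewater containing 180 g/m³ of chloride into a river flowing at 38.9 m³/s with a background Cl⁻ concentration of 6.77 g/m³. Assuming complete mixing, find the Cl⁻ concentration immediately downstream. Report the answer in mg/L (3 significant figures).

7.74 mg/L

220 L/s = 0.22 m³/s.
Flow-weighted mixing gives C = (0.22·180 + 38.9·6.77) / (0.22 + 38.9) = 303/39.12 = 7.744 mg/L.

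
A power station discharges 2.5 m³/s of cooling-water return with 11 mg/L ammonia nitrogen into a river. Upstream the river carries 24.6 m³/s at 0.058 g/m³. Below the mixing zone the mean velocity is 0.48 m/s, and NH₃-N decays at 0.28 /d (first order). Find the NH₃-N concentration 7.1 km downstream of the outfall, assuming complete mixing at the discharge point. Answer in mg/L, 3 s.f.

After complete mixing, C₀ = (2.5·11 + 24.6·0.058) / 27.1 = 1.067 mg/L.
Travel time t = 7100 m / 0.48 m/s = 1.479e+04 s = 0.1712 d.
C = 1.067·exp(−0.28·0.1712) = 1.067·0.9532 = 1.017 mg/L.

1.02 mg/L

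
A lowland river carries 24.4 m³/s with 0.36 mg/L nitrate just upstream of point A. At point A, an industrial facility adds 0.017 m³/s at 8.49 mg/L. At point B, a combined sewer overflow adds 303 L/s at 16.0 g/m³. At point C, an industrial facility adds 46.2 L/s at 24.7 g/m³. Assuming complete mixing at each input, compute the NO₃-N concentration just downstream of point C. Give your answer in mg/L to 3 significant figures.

0.602 mg/L

After input A: C = (24.4·0.36 + 0.017·8.49) / 24.42 = 0.3657 mg/L.
303 L/s = 0.303 m³/s.
After input B: C = (24.42·0.3657 + 0.303·16) / 24.72 = 0.5573 mg/L.
46.2 L/s = 0.0462 m³/s.
After input C: C = (24.72·0.5573 + 0.0462·24.7) / 24.77 = 0.6023 mg/L.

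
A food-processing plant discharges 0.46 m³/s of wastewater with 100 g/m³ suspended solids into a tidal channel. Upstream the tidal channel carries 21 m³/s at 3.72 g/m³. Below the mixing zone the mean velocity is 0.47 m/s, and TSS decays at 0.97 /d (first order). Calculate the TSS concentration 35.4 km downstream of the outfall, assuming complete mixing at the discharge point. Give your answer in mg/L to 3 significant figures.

2.48 mg/L

After complete mixing, C₀ = (0.46·100 + 21·3.72) / 21.46 = 5.784 mg/L.
Travel time t = 3.54e+04 m / 0.47 m/s = 7.532e+04 s = 0.8717 d.
C = 5.784·exp(−0.97·0.8717) = 5.784·0.4293 = 2.483 mg/L.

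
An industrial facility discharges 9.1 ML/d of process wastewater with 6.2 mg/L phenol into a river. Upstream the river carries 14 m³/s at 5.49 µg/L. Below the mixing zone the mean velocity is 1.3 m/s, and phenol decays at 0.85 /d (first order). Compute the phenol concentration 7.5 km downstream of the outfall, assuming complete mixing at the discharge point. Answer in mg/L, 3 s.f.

9.1 ML/d = 0.1053 m³/s.
5.49 µg/L = 0.00549 mg/L.
After complete mixing, C₀ = (0.1053·6.2 + 14·0.00549) / 14.11 = 0.05174 mg/L.
Travel time t = 7500 m / 1.3 m/s = 5769 s = 0.06677 d.
C = 0.05174·exp(−0.85·0.06677) = 0.05174·0.9448 = 0.04889 mg/L.

0.0489 mg/L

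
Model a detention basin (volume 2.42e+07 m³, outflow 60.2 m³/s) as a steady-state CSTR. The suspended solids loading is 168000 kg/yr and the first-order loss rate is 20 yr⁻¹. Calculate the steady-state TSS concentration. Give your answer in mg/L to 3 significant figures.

Outflow Q = 60.2 m³/s × 3.156e+07 s/yr = 1.9e+09 m³/yr.
Steady-state CSTR mass balance: W = Q·C + k·V·C, so C = W/(Q + kV).
Q + kV = 1.9e+09 + 20·2.42e+07 = 2.384e+09 m³/yr.
C = 168000/2.384e+09 = 7.048e-05 kg/m³ = 0.07048 mg/L.

0.0705 mg/L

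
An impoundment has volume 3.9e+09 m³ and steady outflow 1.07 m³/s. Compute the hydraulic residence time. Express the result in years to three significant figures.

115 yr

Q = 1.07 m³/s × 3.156e+07 s/yr = 3.377e+07 m³/yr.
Hydraulic residence time τ = V/Q = 3.9e+09/3.377e+07 = 115.5 yr.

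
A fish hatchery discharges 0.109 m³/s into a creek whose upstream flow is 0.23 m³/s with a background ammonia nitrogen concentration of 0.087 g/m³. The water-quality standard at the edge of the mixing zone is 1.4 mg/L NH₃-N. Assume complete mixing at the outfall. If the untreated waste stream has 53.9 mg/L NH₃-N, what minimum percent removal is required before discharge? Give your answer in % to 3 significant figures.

92.3 %

Mass balance: 1.4·0.339 = 0.109·Cₑ + 0.23·0.087.
Cₑ = (0.4746 − 0.02001) / 0.109 = 4.171 mg/L.
Required removal = 1 − 4.171/53.9 = 92.26 %.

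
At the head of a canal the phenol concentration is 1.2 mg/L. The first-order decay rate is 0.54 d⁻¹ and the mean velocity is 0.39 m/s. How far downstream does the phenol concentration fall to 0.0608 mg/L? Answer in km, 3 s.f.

From C = C₀·e^(−kt), t = ln(C₀/C)/k = ln(1.2/0.0608)/0.54 = 2.982/0.54 = 5.523 d.
Distance = v·t = 0.39 m/s × 4.772e+05 s = 1.861e+05 m = 186.1 km.

186 km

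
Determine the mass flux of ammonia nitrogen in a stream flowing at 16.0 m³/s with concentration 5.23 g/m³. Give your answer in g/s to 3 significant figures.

Mass flux = Q·C = 16 m³/s × 5.23 g/m³ = 83.68 g/s.

83.7 g/s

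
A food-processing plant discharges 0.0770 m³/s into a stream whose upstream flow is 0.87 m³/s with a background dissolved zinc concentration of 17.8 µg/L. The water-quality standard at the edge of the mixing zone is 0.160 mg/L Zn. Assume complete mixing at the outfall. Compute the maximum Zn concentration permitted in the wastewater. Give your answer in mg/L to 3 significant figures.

17.8 µg/L = 0.0178 mg/L.
Mass balance: 0.16·0.947 = 0.077·Cₑ + 0.87·0.0178.
Cₑ = (0.1515 − 0.01549) / 0.077 = 1.767 mg/L.

1.77 mg/L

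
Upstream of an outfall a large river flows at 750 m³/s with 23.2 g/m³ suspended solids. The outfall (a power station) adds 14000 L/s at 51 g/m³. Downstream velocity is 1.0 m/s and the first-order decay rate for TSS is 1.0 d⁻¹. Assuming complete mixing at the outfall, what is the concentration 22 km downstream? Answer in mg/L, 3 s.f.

14000 L/s = 14 m³/s.
After complete mixing, C₀ = (14·51 + 750·23.2) / 764 = 23.71 mg/L.
Travel time t = 2.2e+04 m / 1.0 m/s = 2.2e+04 s = 0.2546 d.
C = 23.71·exp(−1.0·0.2546) = 23.71·0.7752 = 18.38 mg/L.

18.4 mg/L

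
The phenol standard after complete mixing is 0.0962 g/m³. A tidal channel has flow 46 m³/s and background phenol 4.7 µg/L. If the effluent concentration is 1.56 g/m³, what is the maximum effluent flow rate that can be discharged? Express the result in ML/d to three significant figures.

248 ML/d

4.7 µg/L = 0.0047 mg/L.
Mass balance at complete mixing: C_std·(Q_w + Q_r) = Q_w·C_e + Q_r·C_b.
Rearranging, Q_w = Q_r·(C_std − C_b)/(C_e − C_std) = 46·(0.0962 − 0.0047) / (1.56 − 0.0962) = 2.875 m³/s.
= 248.4 ML/d.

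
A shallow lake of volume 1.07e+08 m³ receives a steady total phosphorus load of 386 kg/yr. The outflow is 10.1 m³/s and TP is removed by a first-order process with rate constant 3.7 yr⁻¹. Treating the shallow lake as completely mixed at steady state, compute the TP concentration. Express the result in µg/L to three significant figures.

0.540 µg/L

Outflow Q = 10.1 m³/s × 3.156e+07 s/yr = 3.187e+08 m³/yr.
Steady-state CSTR mass balance: W = Q·C + k·V·C, so C = W/(Q + kV).
Q + kV = 3.187e+08 + 3.7·1.07e+08 = 7.146e+08 m³/yr.
C = 386/7.146e+08 = 5.401e-07 kg/m³ = 0.0005401 mg/L = 0.5401 µg/L.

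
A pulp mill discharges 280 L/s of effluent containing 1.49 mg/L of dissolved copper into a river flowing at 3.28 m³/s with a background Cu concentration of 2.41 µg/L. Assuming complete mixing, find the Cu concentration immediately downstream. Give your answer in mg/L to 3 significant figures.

280 L/s = 0.28 m³/s.
2.41 µg/L = 0.00241 mg/L.
Conservation of mass across the mixing zone: C = (0.28·1.49 + 3.28·0.00241) / (0.28 + 3.28) = 0.4251/3.56 = 0.1194 mg/L.

0.119 mg/L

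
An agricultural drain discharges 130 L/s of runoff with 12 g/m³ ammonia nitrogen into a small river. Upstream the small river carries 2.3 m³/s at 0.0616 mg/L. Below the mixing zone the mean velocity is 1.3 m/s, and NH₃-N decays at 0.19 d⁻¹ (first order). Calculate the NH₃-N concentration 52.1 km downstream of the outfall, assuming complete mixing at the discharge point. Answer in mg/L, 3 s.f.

130 L/s = 0.13 m³/s.
After complete mixing, C₀ = (0.13·12 + 2.3·0.0616) / 2.43 = 0.7003 mg/L.
Travel time t = 5.21e+04 m / 1.3 m/s = 4.008e+04 s = 0.4639 d.
C = 0.7003·exp(−0.19·0.4639) = 0.7003·0.9156 = 0.6412 mg/L.

0.641 mg/L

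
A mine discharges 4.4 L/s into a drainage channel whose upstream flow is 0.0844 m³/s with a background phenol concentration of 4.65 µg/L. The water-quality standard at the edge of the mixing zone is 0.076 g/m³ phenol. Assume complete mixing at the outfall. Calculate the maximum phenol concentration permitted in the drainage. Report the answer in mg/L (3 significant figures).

1.44 mg/L

4.4 L/s = 0.0044 m³/s.
4.65 µg/L = 0.00465 mg/L.
Mass balance: 0.076·0.0888 = 0.0044·Cₑ + 0.0844·0.00465.
Cₑ = (0.006749 − 0.0003925) / 0.0044 = 1.445 mg/L.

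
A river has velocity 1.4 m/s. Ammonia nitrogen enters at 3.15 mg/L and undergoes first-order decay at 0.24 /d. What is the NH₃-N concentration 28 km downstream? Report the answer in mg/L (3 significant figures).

Travel time t = 28 km / 1.4 m/s = 2.8e+04/1.4 = 2e+04 s = 0.2315 d.
First-order decay: C = 3.15·exp(−0.24·0.2315) = 3.15·0.946 = 2.98 mg/L.

2.98 mg/L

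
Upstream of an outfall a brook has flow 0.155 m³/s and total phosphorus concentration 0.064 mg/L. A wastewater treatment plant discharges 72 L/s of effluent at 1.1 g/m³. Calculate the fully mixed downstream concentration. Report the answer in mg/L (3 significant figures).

72 L/s = 0.072 m³/s.
Conservation of mass across the mixing zone: C = (0.072·1.1 + 0.155·0.064) / (0.072 + 0.155) = 0.08912/0.227 = 0.3926 mg/L.

0.393 mg/L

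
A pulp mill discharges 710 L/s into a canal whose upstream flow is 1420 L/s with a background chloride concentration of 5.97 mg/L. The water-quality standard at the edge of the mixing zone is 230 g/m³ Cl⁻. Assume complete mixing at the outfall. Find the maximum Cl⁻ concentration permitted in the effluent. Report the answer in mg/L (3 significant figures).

710 L/s = 0.71 m³/s.
1420 L/s = 1.42 m³/s.
Mass balance: 230·2.13 = 0.71·Cₑ + 1.42·5.97.
Cₑ = (489.9 − 8.477) / 0.71 = 678.1 mg/L.

678 mg/L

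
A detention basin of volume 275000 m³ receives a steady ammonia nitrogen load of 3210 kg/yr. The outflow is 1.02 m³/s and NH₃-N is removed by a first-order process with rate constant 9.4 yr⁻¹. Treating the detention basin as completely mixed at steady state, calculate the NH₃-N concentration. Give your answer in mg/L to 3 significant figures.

Outflow Q = 1.02 m³/s × 3.156e+07 s/yr = 3.219e+07 m³/yr.
Steady-state CSTR mass balance: W = Q·C + k·V·C, so C = W/(Q + kV).
Q + kV = 3.219e+07 + 9.4·275000 = 3.477e+07 m³/yr.
C = 3210/3.477e+07 = 9.231e-05 kg/m³ = 0.09231 mg/L.

0.0923 mg/L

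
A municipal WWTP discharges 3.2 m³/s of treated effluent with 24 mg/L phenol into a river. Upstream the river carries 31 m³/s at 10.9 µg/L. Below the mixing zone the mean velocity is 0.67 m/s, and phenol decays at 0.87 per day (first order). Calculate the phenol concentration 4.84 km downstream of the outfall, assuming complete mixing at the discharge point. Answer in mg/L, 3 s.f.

10.9 µg/L = 0.0109 mg/L.
After complete mixing, C₀ = (3.2·24 + 31·0.0109) / 34.2 = 2.255 mg/L.
Travel time t = 4840 m / 0.67 m/s = 7224 s = 0.08361 d.
C = 2.255·exp(−0.87·0.08361) = 2.255·0.9298 = 2.097 mg/L.

2.10 mg/L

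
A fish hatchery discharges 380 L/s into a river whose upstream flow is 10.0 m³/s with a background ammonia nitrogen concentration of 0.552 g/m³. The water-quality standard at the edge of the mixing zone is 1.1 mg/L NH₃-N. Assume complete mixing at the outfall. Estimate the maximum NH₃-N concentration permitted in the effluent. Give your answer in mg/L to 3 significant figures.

380 L/s = 0.38 m³/s.
Mass balance: 1.1·10.38 = 0.38·Cₑ + 10·0.552.
Cₑ = (11.42 − 5.52) / 0.38 = 15.52 mg/L.

15.5 mg/L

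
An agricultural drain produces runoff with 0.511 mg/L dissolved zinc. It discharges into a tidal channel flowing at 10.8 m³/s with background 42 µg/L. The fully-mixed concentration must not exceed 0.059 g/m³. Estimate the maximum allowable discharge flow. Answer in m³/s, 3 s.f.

42 µg/L = 0.042 mg/L.
Mass balance at complete mixing: C_std·(Q_w + Q_r) = Q_w·C_e + Q_r·C_b.
Rearranging, Q_w = Q_r·(C_std − C_b)/(C_e − C_std) = 10.8·(0.059 − 0.042) / (0.511 − 0.059) = 0.4062 m³/s.

0.406 m³/s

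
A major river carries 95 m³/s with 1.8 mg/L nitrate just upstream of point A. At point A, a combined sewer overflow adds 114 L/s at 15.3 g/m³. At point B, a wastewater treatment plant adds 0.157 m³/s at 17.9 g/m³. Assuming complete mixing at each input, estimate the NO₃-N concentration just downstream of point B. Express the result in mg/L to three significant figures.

114 L/s = 0.114 m³/s.
After input A: C = (95·1.8 + 0.114·15.3) / 95.11 = 1.816 mg/L.
After input B: C = (95.11·1.816 + 0.157·17.9) / 95.27 = 1.843 mg/L.

1.84 mg/L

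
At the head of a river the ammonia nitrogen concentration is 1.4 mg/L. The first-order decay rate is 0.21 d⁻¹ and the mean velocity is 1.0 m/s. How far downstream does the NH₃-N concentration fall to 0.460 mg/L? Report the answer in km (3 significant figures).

From C = C₀·e^(−kt), t = ln(C₀/C)/k = ln(1.4/0.460)/0.21 = 1.113/0.21 = 5.3 d.
Distance = v·t = 1.0 m/s × 4.579e+05 s = 4.579e+05 m = 457.9 km.

458 km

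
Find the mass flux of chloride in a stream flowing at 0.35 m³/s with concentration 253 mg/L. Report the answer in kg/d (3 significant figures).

7650 kg/d

Mass flux = Q·C = 0.35 m³/s × 253 g/m³ = 88.55 g/s.
= 88.55 g/s × 86.4 = 7651 kg/d.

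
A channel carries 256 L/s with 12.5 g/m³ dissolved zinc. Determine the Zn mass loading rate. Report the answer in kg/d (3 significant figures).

256 L/s = 0.256 m³/s.
Mass flux = Q·C = 0.256 m³/s × 12.5 g/m³ = 3.2 g/s.
= 3.2 g/s × 86.4 = 276.5 kg/d.

276 kg/d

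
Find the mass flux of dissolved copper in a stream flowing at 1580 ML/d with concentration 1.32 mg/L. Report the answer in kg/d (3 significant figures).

1580 ML/d = 18.29 m³/s.
Mass flux = Q·C = 18.29 m³/s × 1.32 g/m³ = 24.14 g/s.
= 24.14 g/s × 86.4 = 2086 kg/d.

2090 kg/d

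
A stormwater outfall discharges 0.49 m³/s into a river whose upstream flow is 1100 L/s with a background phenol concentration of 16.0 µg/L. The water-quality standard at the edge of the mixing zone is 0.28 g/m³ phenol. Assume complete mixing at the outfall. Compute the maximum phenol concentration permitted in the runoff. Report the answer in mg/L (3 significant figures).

1100 L/s = 1.1 m³/s.
16.0 µg/L = 0.016 mg/L.
Mass balance: 0.28·1.59 = 0.49·Cₑ + 1.1·0.016.
Cₑ = (0.4452 − 0.0176) / 0.49 = 0.8727 mg/L.

0.873 mg/L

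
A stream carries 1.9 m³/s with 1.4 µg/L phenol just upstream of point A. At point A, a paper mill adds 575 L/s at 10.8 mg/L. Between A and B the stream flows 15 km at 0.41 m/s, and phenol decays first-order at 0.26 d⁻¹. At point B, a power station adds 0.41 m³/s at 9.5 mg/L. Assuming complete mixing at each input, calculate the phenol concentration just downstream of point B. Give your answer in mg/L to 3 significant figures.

1.4 µg/L = 0.0014 mg/L.
575 L/s = 0.575 m³/s.
After input A: C = (1.9·0.0014 + 0.575·10.8) / 2.475 = 2.51 mg/L.
Over the 15 km reach to input B (t = 3.659e+04 s = 0.4234 d), decay gives C = 2.51·exp(−0.26·0.4234) = 2.248 mg/L.
After input B: C = (2.475·2.248 + 0.41·9.5) / 2.885 = 3.279 mg/L.

3.28 mg/L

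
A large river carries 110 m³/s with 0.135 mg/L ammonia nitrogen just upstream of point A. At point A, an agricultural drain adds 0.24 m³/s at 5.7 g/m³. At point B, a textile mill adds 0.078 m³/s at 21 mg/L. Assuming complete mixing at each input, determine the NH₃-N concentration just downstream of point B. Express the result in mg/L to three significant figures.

After input A: C = (110·0.135 + 0.24·5.7) / 110.2 = 0.1471 mg/L.
After input B: C = (110.2·0.1471 + 0.078·21) / 110.3 = 0.1619 mg/L.

0.162 mg/L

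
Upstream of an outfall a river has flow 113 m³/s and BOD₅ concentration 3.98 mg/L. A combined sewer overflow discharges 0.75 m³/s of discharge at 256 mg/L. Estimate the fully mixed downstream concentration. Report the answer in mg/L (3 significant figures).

5.64 mg/L

By mass balance at complete mixing, C = (0.75·256 + 113·3.98) / (0.75 + 113) = 641.7/113.8 = 5.642 mg/L.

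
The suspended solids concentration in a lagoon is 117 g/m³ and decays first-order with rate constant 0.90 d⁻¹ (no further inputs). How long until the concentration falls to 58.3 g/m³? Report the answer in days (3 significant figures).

0.774 d

t = ln(C₀/C)/k = ln(117/58.3)/0.90 = 0.6966/0.90 = 0.774 d.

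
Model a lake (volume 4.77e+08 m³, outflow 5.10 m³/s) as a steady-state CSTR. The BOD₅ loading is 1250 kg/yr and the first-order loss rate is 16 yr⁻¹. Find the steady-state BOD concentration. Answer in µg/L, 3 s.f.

0.160 µg/L

Outflow Q = 5.10 m³/s × 3.156e+07 s/yr = 1.609e+08 m³/yr.
Steady-state CSTR mass balance: W = Q·C + k·V·C, so C = W/(Q + kV).
Q + kV = 1.609e+08 + 16·4.77e+08 = 7.793e+09 m³/yr.
C = 1250/7.793e+09 = 1.604e-07 kg/m³ = 0.0001604 mg/L = 0.1604 µg/L.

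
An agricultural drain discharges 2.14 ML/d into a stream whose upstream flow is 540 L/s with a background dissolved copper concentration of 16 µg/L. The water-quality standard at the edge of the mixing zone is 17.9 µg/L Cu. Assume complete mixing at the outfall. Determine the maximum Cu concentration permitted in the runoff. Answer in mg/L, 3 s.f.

0.0593 mg/L

2.14 ML/d = 0.02477 m³/s.
540 L/s = 0.54 m³/s.
16 µg/L = 0.016 mg/L.
17.9 µg/L = 0.0179 mg/L.
Mass balance: 0.0179·0.5648 = 0.02477·Cₑ + 0.54·0.016.
Cₑ = (0.01011 − 0.00864) / 0.02477 = 0.05932 mg/L.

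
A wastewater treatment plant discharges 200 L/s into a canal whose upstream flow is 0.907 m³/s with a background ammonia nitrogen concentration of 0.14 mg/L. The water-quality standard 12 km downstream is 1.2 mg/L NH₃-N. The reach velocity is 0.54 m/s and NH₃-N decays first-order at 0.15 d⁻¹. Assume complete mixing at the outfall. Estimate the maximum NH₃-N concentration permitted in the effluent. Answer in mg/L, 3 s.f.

200 L/s = 0.2 m³/s.
Travel time to the compliance point: t = 1.2e+04/0.54 = 2.222e+04 s = 0.2572 d; decay factor exp(−0.15·0.2572) = 0.9622.
So the concentration just after mixing may be at most 1.2/0.9622 = 1.247 mg/L.
Mass balance: 1.247·1.107 = 0.2·Cₑ + 0.907·0.14.
Cₑ = (1.381 − 0.127) / 0.2 = 6.268 mg/L.

6.27 mg/L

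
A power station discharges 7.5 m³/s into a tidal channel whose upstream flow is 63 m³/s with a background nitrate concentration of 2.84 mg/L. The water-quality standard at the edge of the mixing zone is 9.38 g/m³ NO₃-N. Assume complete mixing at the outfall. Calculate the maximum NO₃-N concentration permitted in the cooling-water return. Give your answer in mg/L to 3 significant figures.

Mass balance: 9.38·70.5 = 7.5·Cₑ + 63·2.84.
Cₑ = (661.3 − 178.9) / 7.5 = 64.32 mg/L.

64.3 mg/L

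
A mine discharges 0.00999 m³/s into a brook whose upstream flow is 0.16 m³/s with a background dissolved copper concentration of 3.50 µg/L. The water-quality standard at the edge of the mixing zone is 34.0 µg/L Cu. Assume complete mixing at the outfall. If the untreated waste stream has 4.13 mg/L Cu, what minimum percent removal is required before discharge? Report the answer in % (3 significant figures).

3.50 µg/L = 0.0035 mg/L.
34.0 µg/L = 0.034 mg/L.
Mass balance: 0.034·0.17 = 0.00999·Cₑ + 0.16·0.0035.
Cₑ = (0.00578 − 0.00056) / 0.00999 = 0.5225 mg/L.
Required removal = 1 − 0.5225/4.13 = 87.35 %.

87.3 %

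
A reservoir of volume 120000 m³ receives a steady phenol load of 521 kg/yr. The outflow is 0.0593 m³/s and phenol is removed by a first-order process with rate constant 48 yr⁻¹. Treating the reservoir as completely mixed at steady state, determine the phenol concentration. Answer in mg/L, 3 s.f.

Outflow Q = 0.0593 m³/s × 3.156e+07 s/yr = 1.871e+06 m³/yr.
Steady-state CSTR mass balance: W = Q·C + k·V·C, so C = W/(Q + kV).
Q + kV = 1.871e+06 + 48·120000 = 7.631e+06 m³/yr.
C = 521/7.631e+06 = 6.827e-05 kg/m³ = 0.06827 mg/L.

0.0683 mg/L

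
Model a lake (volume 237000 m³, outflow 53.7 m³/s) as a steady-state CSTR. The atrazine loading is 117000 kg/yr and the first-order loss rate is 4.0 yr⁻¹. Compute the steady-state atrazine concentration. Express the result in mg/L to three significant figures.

Outflow Q = 53.7 m³/s × 3.156e+07 s/yr = 1.695e+09 m³/yr.
Steady-state CSTR mass balance: W = Q·C + k·V·C, so C = W/(Q + kV).
Q + kV = 1.695e+09 + 4.0·237000 = 1.696e+09 m³/yr.
C = 117000/1.696e+09 = 6.9e-05 kg/m³ = 0.069 mg/L.

0.0690 mg/L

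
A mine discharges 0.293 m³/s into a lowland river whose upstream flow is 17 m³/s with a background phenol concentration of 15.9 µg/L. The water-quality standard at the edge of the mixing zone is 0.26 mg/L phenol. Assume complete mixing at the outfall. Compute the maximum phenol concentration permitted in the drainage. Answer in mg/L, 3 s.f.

15.9 µg/L = 0.0159 mg/L.
Mass balance: 0.26·17.29 = 0.293·Cₑ + 17·0.0159.
Cₑ = (4.496 − 0.2703) / 0.293 = 14.42 mg/L.

14.4 mg/L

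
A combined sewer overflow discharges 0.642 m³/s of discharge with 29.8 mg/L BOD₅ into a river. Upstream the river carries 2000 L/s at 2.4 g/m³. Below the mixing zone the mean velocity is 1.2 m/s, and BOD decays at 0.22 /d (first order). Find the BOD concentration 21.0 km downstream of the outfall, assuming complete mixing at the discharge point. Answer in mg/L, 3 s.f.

8.66 mg/L

2000 L/s = 2 m³/s.
After complete mixing, C₀ = (0.642·29.8 + 2·2.4) / 2.642 = 9.058 mg/L.
Travel time t = 2.1e+04 m / 1.2 m/s = 1.75e+04 s = 0.2025 d.
C = 9.058·exp(−0.22·0.2025) = 9.058·0.9564 = 8.663 mg/L.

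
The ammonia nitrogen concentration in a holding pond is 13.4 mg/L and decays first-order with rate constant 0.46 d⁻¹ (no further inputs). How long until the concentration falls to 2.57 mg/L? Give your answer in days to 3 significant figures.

3.59 d

t = ln(C₀/C)/k = ln(13.4/2.57)/0.46 = 1.651/0.46 = 3.59 d.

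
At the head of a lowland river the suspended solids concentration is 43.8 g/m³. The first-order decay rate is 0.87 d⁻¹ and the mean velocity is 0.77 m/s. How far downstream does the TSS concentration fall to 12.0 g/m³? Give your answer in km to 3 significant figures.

From C = C₀·e^(−kt), t = ln(C₀/C)/k = ln(43.8/12.0)/0.87 = 1.295/0.87 = 1.488 d.
Distance = v·t = 0.77 m/s × 1.286e+05 s = 9.901e+04 m = 99.01 km.

99.0 km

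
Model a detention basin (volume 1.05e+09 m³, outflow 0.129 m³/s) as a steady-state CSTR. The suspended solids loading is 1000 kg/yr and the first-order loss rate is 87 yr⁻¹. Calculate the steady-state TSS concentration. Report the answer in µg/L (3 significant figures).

Outflow Q = 0.129 m³/s × 3.156e+07 s/yr = 4.071e+06 m³/yr.
Steady-state CSTR mass balance: W = Q·C + k·V·C, so C = W/(Q + kV).
Q + kV = 4.071e+06 + 87·1.05e+09 = 9.135e+10 m³/yr.
C = 1000/9.135e+10 = 1.095e-08 kg/m³ = 1.095e-05 mg/L = 0.01095 µg/L.

0.0109 µg/L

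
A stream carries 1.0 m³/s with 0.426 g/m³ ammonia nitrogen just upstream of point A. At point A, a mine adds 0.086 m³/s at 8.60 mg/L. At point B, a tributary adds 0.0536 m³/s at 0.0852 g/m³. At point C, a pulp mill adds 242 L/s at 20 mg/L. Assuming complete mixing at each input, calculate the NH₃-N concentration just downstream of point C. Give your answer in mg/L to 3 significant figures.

4.35 mg/L

After input A: C = (1·0.426 + 0.086·8.6) / 1.086 = 1.073 mg/L.
After input B: C = (1.086·1.073 + 0.0536·0.0852) / 1.14 = 1.027 mg/L.
242 L/s = 0.242 m³/s.
After input C: C = (1.14·1.027 + 0.242·20) / 1.382 = 4.35 mg/L.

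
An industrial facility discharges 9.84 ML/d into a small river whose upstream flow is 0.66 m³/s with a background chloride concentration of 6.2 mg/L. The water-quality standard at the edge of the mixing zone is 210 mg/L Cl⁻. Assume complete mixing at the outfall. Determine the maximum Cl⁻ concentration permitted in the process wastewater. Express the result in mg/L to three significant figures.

9.84 ML/d = 0.1139 m³/s.
Mass balance: 210·0.7739 = 0.1139·Cₑ + 0.66·6.2.
Cₑ = (162.5 − 4.092) / 0.1139 = 1391 mg/L.

1390 mg/L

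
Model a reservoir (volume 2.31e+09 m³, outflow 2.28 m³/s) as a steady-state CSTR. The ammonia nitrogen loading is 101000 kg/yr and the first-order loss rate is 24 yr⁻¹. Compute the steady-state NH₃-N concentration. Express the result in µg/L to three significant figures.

Outflow Q = 2.28 m³/s × 3.156e+07 s/yr = 7.195e+07 m³/yr.
Steady-state CSTR mass balance: W = Q·C + k·V·C, so C = W/(Q + kV).
Q + kV = 7.195e+07 + 24·2.31e+09 = 5.551e+10 m³/yr.
C = 101000/5.551e+10 = 1.819e-06 kg/m³ = 0.001819 mg/L = 1.819 µg/L.

1.82 µg/L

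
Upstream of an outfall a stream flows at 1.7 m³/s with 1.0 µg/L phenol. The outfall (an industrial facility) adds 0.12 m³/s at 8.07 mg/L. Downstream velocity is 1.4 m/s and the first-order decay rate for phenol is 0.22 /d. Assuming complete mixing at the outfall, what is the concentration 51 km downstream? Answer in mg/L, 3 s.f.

0.486 mg/L

1.0 µg/L = 0.001 mg/L.
After complete mixing, C₀ = (0.12·8.07 + 1.7·0.001) / 1.82 = 0.533 mg/L.
Travel time t = 5.1e+04 m / 1.4 m/s = 3.643e+04 s = 0.4216 d.
C = 0.533·exp(−0.22·0.4216) = 0.533·0.9114 = 0.4858 mg/L.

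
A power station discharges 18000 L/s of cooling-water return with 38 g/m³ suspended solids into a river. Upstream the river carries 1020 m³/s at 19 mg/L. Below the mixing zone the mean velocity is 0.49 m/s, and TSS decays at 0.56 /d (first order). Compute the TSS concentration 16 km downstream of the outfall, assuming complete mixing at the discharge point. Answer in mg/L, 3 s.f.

18000 L/s = 18 m³/s.
After complete mixing, C₀ = (18·38 + 1020·19) / 1038 = 19.33 mg/L.
Travel time t = 1.6e+04 m / 0.49 m/s = 3.265e+04 s = 0.3779 d.
C = 19.33·exp(−0.56·0.3779) = 19.33·0.8093 = 15.64 mg/L.

15.6 mg/L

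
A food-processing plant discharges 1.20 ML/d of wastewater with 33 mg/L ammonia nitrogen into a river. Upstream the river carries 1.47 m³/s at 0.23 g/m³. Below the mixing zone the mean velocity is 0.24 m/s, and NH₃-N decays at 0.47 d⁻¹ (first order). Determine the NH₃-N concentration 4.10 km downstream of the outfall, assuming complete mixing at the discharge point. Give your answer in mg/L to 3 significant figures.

0.489 mg/L

1.20 ML/d = 0.01389 m³/s.
After complete mixing, C₀ = (0.01389·33 + 1.47·0.23) / 1.484 = 0.5367 mg/L.
Travel time t = 4100 m / 0.24 m/s = 1.708e+04 s = 0.1977 d.
C = 0.5367·exp(−0.47·0.1977) = 0.5367·0.9113 = 0.4891 mg/L.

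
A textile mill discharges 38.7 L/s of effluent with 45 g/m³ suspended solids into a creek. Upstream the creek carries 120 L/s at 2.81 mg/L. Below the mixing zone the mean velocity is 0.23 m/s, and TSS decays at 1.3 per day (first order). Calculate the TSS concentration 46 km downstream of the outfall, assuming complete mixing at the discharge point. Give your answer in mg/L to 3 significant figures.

0.646 mg/L

38.7 L/s = 0.0387 m³/s.
120 L/s = 0.12 m³/s.
After complete mixing, C₀ = (0.0387·45 + 0.12·2.81) / 0.1587 = 13.1 mg/L.
Travel time t = 4.6e+04 m / 0.23 m/s = 2e+05 s = 2.315 d.
C = 13.1·exp(−1.3·2.315) = 13.1·0.04933 = 0.6461 mg/L.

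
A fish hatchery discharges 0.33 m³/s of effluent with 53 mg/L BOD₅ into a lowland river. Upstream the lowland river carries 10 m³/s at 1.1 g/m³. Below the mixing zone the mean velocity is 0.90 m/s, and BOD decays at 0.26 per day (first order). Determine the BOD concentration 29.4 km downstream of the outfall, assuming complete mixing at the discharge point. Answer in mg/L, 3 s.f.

After complete mixing, C₀ = (0.33·53 + 10·1.1) / 10.33 = 2.758 mg/L.
Travel time t = 2.94e+04 m / 0.90 m/s = 3.267e+04 s = 0.3781 d.
C = 2.758·exp(−0.26·0.3781) = 2.758·0.9064 = 2.5 mg/L.

2.50 mg/L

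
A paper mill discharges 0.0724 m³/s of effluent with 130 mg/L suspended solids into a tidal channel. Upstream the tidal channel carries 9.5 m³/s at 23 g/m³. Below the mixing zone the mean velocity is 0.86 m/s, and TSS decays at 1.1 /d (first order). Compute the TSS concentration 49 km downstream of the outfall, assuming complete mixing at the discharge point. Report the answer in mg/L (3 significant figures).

After complete mixing, C₀ = (0.0724·130 + 9.5·23) / 9.572 = 23.81 mg/L.
Travel time t = 4.9e+04 m / 0.86 m/s = 5.698e+04 s = 0.6595 d.
C = 23.81·exp(−1.1·0.6595) = 23.81·0.4841 = 11.53 mg/L.

11.5 mg/L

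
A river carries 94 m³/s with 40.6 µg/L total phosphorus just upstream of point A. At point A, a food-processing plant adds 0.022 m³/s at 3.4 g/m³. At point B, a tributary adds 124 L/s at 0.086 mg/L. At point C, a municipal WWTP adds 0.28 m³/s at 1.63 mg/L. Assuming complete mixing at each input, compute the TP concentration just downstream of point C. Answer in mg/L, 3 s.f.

40.6 µg/L = 0.0406 mg/L.
After input A: C = (94·0.0406 + 0.022·3.4) / 94.02 = 0.04139 mg/L.
124 L/s = 0.124 m³/s.
After input B: C = (94.02·0.04139 + 0.124·0.086) / 94.15 = 0.04144 mg/L.
After input C: C = (94.15·0.04144 + 0.28·1.63) / 94.43 = 0.04616 mg/L.

0.0462 mg/L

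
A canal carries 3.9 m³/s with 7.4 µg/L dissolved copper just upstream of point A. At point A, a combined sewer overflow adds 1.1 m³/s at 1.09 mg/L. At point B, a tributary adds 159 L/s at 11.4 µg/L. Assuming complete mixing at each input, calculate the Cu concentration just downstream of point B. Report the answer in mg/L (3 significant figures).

0.238 mg/L

7.4 µg/L = 0.0074 mg/L.
After input A: C = (3.9·0.0074 + 1.1·1.09) / 5 = 0.2456 mg/L.
159 L/s = 0.159 m³/s.
11.4 µg/L = 0.0114 mg/L.
After input B: C = (5·0.2456 + 0.159·0.0114) / 5.159 = 0.2384 mg/L.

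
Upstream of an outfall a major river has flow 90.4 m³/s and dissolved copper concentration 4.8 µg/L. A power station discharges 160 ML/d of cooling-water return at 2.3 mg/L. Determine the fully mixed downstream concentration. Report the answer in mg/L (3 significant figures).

160 ML/d = 1.852 m³/s.
4.8 µg/L = 0.0048 mg/L.
Conservation of mass across the mixing zone: C = (1.852·2.3 + 90.4·0.0048) / (1.852 + 90.4) = 4.693/92.25 = 0.05087 mg/L.

0.0509 mg/L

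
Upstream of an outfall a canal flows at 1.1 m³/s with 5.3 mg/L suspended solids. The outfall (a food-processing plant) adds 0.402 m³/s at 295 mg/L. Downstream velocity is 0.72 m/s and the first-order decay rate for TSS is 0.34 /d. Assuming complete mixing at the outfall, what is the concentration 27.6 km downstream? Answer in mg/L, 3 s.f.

After complete mixing, C₀ = (0.402·295 + 1.1·5.3) / 1.502 = 82.84 mg/L.
Travel time t = 2.76e+04 m / 0.72 m/s = 3.833e+04 s = 0.4437 d.
C = 82.84·exp(−0.34·0.4437) = 82.84·0.86 = 71.24 mg/L.

71.2 mg/L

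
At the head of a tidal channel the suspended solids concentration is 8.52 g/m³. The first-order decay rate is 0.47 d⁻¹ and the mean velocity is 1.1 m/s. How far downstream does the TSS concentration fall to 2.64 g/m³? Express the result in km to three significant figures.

237 km

From C = C₀·e^(−kt), t = ln(C₀/C)/k = ln(8.52/2.64)/0.47 = 1.172/0.47 = 2.493 d.
Distance = v·t = 1.1 m/s × 2.154e+05 s = 2.369e+05 m = 236.9 km.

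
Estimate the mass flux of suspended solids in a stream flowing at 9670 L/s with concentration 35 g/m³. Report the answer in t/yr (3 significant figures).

10700 t/yr

9670 L/s = 9.67 m³/s.
Mass flux = Q·C = 9.67 m³/s × 35 g/m³ = 338.4 g/s.
= 338.4 g/s × 31.56 = 1.068e+04 t/yr.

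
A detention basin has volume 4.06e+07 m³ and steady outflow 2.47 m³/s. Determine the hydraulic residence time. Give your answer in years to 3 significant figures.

Q = 2.47 m³/s × 3.156e+07 s/yr = 7.795e+07 m³/yr.
Hydraulic residence time τ = V/Q = 4.06e+07/7.795e+07 = 0.5209 yr.

0.521 yr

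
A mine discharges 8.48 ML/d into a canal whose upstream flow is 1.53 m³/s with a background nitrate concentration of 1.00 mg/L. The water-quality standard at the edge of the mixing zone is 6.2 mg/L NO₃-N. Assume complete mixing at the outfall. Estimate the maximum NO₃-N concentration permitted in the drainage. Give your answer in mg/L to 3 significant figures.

87.3 mg/L

8.48 ML/d = 0.09815 m³/s.
Mass balance: 6.2·1.628 = 0.09815·Cₑ + 1.53·1.
Cₑ = (10.09 − 1.53) / 0.09815 = 87.26 mg/L.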